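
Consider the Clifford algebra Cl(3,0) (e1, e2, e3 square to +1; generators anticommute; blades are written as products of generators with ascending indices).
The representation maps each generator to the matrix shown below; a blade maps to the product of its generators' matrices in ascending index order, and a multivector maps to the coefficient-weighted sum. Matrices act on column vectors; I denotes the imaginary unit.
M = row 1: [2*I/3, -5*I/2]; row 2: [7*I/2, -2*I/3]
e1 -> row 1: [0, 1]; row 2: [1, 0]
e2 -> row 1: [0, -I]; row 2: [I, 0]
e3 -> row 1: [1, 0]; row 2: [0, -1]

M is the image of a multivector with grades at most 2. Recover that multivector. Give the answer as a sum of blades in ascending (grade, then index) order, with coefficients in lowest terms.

Method: 1, rho(e1), rho(e2), rho(e3) form a trace-orthogonal basis of the 2x2 complex matrices (tr(X Y) = 2 if X = Y, else 0), so M = m0*1 + m1*rho(e1) + m2*rho(e2) + m3*rho(e3) with m0 = tr(M)/2 = 0, m1 = tr(M rho(e1))/2 = I/2, m2 = tr(M rho(e2))/2 = 3, m3 = tr(M rho(e3))/2 = 2*I/3.
Multiplying table entries, the bivector images are rho(e1 e2) = I*rho(e3), rho(e1 e3) = -I*rho(e2), rho(e2 e3) = I*rho(e1); with real blade coefficients the real parts of m0..m3 are the coefficients of 1, e1, e2, e3 and the imaginary parts give the bivectors (e2 e3: Im m1, e1 e3: -Im m2, e1 e2: Im m3).
Answer: 3*e2 + 2/3*e1 e2 + 1/2*e2 e3


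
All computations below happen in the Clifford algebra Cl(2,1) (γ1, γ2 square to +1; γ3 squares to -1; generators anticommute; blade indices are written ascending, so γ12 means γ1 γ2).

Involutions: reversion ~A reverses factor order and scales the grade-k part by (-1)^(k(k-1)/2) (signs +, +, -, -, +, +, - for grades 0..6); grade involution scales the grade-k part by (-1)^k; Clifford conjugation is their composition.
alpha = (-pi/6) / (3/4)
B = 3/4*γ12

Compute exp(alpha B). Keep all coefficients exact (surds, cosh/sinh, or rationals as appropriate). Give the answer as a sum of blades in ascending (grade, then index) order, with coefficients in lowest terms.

B^2 = (3/4)^2*(γ12)^2 = 9/16*(-1) = -9/16 (a basis 2-blade squares to minus the product of its generators' squares).
B^2 = -9/16 — a negative square means the series sums to a rotation: l = 3/4, alpha*l = -pi/6, so exp(alpha B) = cos(-pi/6) + (sin(-pi/6)/(3/4))*B = sqrt(3)/2 + (-2/3)*B.
Answer: sqrt(3)/2 - 1/2*γ12


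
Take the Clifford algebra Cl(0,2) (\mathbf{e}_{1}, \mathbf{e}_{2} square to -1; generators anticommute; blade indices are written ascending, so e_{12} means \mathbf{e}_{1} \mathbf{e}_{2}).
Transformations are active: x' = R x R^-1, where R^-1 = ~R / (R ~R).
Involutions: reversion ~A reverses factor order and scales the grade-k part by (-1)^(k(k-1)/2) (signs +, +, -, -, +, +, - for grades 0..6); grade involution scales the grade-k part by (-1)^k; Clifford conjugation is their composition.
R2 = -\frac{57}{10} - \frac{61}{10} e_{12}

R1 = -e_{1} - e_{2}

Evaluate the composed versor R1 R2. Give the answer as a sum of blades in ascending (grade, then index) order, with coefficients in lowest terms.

Distribute over the terms of R1 (each basis-blade product reordered to ascending indices, repeated generators contracted through their squares):
(-e_{1}) R2 = \frac{57}{10} e_{1} - \frac{61}{10} e_{2}
(-e_{2}) R2 = \frac{61}{10} e_{1} + \frac{57}{10} e_{2}
Summing the partial products and collecting blades:
Answer: \frac{59}{5} e_{1} - \frac{2}{5} e_{2}


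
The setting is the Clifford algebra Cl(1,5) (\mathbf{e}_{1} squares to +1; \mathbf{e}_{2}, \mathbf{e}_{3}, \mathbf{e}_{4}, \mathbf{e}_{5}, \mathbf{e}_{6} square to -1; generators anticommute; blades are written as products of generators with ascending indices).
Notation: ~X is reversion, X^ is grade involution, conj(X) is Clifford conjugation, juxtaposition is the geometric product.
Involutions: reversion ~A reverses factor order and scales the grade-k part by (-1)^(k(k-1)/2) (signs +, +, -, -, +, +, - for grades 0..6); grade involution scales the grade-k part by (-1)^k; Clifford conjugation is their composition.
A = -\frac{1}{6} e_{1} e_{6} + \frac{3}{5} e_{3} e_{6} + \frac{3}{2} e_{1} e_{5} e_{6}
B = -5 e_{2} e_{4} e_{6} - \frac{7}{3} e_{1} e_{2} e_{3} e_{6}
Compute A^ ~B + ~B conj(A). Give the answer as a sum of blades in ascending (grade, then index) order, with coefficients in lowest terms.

first term: \frac{7}{5} e_{1} e_{2} + \frac{7}{18} e_{2} e_{3} + \frac{5}{6} e_{1} e_{2} e_{4} + 3 e_{2} e_{3} e_{4} - \frac{7}{2} e_{2} e_{3} e_{5} + \frac{15}{2} e_{1} e_{2} e_{4} e_{5}
second term: -\frac{7}{5} e_{1} e_{2} - \frac{7}{18} e_{2} e_{3} + \frac{5}{6} e_{1} e_{2} e_{4} + 3 e_{2} e_{3} e_{4} + \frac{7}{2} e_{2} e_{3} e_{5} - \frac{15}{2} e_{1} e_{2} e_{4} e_{5}
Answer: \frac{5}{3} e_{1} e_{2} e_{4} + 6 e_{2} e_{3} e_{4}


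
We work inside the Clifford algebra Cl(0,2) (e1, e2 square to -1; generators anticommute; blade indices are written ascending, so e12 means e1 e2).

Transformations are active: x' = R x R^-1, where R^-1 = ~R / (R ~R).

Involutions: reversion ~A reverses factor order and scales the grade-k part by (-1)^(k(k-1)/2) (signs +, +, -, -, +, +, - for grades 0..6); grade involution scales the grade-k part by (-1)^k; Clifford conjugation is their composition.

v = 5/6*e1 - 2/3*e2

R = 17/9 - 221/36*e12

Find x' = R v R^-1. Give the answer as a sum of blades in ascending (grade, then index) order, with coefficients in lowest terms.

~R = 17/9 + 221/36*e12, and R ~R = 53465/1296, so R^-1 = ~R / (53465/1296).
R v = -68/27*e1 - 51/8*e2
Answer: -1181/1110*e1 + 46/555*e2


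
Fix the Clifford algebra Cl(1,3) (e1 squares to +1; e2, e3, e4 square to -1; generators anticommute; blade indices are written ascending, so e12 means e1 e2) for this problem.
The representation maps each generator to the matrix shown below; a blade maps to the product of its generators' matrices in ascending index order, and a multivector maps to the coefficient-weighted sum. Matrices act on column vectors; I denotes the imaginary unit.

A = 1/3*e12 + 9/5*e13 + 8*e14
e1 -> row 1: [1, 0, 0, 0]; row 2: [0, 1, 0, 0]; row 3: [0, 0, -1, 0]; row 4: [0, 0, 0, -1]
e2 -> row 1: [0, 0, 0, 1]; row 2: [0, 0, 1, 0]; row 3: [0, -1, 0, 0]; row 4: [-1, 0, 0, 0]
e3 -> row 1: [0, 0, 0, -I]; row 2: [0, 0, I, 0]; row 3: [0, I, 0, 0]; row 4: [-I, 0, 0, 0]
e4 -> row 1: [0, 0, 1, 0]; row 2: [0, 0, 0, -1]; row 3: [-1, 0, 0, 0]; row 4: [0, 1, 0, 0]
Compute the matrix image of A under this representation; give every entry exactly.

Bivector images (products of the table entries): rho(e12) = rho(e1)rho(e2) = row 1: [0, 0, 0, 1]; row 2: [0, 0, 1, 0]; row 3: [0, 1, 0, 0]; row 4: [1, 0, 0, 0]; rho(e13) = rho(e1)rho(e3) = row 1: [0, 0, 0, -I]; row 2: [0, 0, I, 0]; row 3: [0, -I, 0, 0]; row 4: [I, 0, 0, 0]; rho(e14) = rho(e1)rho(e4) = row 1: [0, 0, 1, 0]; row 2: [0, 0, 0, -1]; row 3: [1, 0, 0, 0]; row 4: [0, -1, 0, 0].
M = (1/3)*rho(e12) + (9/5)*rho(e13) + (8)*rho(e14), summed entrywise:
Answer: row 1: [0, 0, 8, 1/3 - 9*I/5]; row 2: [0, 0, 1/3 + 9*I/5, -8]; row 3: [8, 1/3 - 9*I/5, 0, 0]; row 4: [1/3 + 9*I/5, -8, 0, 0]


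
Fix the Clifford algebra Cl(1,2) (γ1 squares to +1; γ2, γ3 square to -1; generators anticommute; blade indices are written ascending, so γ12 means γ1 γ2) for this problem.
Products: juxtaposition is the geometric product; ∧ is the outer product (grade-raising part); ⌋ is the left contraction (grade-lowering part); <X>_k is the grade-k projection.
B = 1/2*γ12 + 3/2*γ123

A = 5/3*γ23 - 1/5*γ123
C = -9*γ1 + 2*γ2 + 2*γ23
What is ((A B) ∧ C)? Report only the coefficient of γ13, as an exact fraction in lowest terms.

step 1: 3/10 - 5/2*γ1 - 1/10*γ3 + 5/6*γ13
step 2: -27/10*γ1 + 3/5*γ2 - 5*γ12 - 9/10*γ13 + 4/5*γ23 - 20/3*γ123
Answer: -9/10


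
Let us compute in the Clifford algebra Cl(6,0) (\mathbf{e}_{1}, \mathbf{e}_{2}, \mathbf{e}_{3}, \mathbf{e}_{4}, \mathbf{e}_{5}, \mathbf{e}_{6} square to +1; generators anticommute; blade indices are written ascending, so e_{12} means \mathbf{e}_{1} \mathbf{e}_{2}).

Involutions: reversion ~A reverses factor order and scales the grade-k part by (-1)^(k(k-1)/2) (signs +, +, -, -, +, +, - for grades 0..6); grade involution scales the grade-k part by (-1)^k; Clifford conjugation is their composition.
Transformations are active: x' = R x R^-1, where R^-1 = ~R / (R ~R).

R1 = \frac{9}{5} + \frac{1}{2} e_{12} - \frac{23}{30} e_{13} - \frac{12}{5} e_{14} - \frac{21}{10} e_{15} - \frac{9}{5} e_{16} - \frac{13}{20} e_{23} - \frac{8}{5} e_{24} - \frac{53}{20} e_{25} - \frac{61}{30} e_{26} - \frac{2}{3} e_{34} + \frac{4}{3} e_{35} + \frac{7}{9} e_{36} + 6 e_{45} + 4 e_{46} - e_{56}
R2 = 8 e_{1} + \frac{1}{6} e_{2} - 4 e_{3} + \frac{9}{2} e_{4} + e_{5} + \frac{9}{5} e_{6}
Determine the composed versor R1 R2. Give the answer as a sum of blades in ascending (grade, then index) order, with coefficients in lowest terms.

Distribute over the terms of R2 (each basis-blade product reordered to ascending indices, repeated generators contracted through their squares):
R1 (8 e_{1}) = \frac{72}{5} e_{1} - 4 e_{2} + \frac{92}{15} e_{3} + \frac{96}{5} e_{4} + \frac{84}{5} e_{5} + \frac{72}{5} e_{6} - \frac{26}{5} e_{123} - \frac{64}{5} e_{124} - \frac{106}{5} e_{125} - \frac{244}{15} e_{126} - \frac{16}{3} e_{134} + \frac{32}{3} e_{135} + \frac{56}{9} e_{136} + 48 e_{145} + 32 e_{146} - 8 e_{156}
R1 (\frac{1}{6} e_{2}) = \frac{1}{12} e_{1} + \frac{3}{10} e_{2} + \frac{13}{120} e_{3} + \frac{4}{15} e_{4} + \frac{53}{120} e_{5} + \frac{61}{180} e_{6} + \frac{23}{180} e_{123} + \frac{2}{5} e_{124} + \frac{7}{20} e_{125} + \frac{3}{10} e_{126} - \frac{1}{9} e_{234} + \frac{2}{9} e_{235} + \frac{7}{54} e_{236} + e_{245} + \frac{2}{3} e_{246} - \frac{1}{6} e_{256}
R1 (-4 e_{3}) = \frac{46}{15} e_{1} + \frac{13}{5} e_{2} - \frac{36}{5} e_{3} - \frac{8}{3} e_{4} + \frac{16}{3} e_{5} + \frac{28}{9} e_{6} - 2 e_{123} - \frac{48}{5} e_{134} - \frac{42}{5} e_{135} - \frac{36}{5} e_{136} - \frac{32}{5} e_{234} - \frac{53}{5} e_{235} - \frac{122}{15} e_{236} - 24 e_{345} - 16 e_{346} + 4 e_{356}
R1 (\frac{9}{2} e_{4}) = -\frac{54}{5} e_{1} - \frac{36}{5} e_{2} - 3 e_{3} + \frac{81}{10} e_{4} - 27 e_{5} - 18 e_{6} + \frac{9}{4} e_{124} - \frac{69}{20} e_{134} + \frac{189}{20} e_{145} + \frac{81}{10} e_{146} - \frac{117}{40} e_{234} + \frac{477}{40} e_{245} + \frac{183}{20} e_{246} - 6 e_{345} - \frac{7}{2} e_{346} - \frac{9}{2} e_{456}
R1 (e_{5}) = -\frac{21}{10} e_{1} - \frac{53}{20} e_{2} + \frac{4}{3} e_{3} + 6 e_{4} + \frac{9}{5} e_{5} + e_{6} + \frac{1}{2} e_{125} - \frac{23}{30} e_{135} - \frac{12}{5} e_{145} + \frac{9}{5} e_{156} - \frac{13}{20} e_{235} - \frac{8}{5} e_{245} + \frac{61}{30} e_{256} - \frac{2}{3} e_{345} - \frac{7}{9} e_{356} - 4 e_{456}
R1 (\frac{9}{5} e_{6}) = -\frac{81}{25} e_{1} - \frac{183}{50} e_{2} + \frac{7}{5} e_{3} + \frac{36}{5} e_{4} - \frac{9}{5} e_{5} + \frac{81}{25} e_{6} + \frac{9}{10} e_{126} - \frac{69}{50} e_{136} - \frac{108}{25} e_{146} - \frac{189}{50} e_{156} - \frac{117}{100} e_{236} - \frac{72}{25} e_{246} - \frac{477}{100} e_{256} - \frac{6}{5} e_{346} + \frac{12}{5} e_{356} + \frac{54}{5} e_{456}
Summing the partial products and collecting blades:
Answer: \frac{141}{100} e_{1} - \frac{1461}{100} e_{2} - \frac{49}{40} e_{3} + \frac{381}{10} e_{4} - \frac{177}{40} e_{5} + \frac{409}{100} e_{6} - \frac{1273}{180} e_{123} - \frac{203}{20} e_{124} - \frac{407}{20} e_{125} - \frac{226}{15} e_{126} - \frac{1103}{60} e_{134} + \frac{3}{2} e_{135} - \frac{1061}{450} e_{136} + \frac{1101}{20} e_{145} + \frac{1789}{50} e_{146} - \frac{499}{50} e_{156} - \frac{3397}{360} e_{234} - \frac{397}{36} e_{235} - \frac{24769}{2700} e_{236} + \frac{453}{40} e_{245} + \frac{2081}{300} e_{246} - \frac{871}{300} e_{256} - \frac{92}{3} e_{345} - \frac{207}{10} e_{346} + \frac{253}{45} e_{356} + \frac{23}{10} e_{456}


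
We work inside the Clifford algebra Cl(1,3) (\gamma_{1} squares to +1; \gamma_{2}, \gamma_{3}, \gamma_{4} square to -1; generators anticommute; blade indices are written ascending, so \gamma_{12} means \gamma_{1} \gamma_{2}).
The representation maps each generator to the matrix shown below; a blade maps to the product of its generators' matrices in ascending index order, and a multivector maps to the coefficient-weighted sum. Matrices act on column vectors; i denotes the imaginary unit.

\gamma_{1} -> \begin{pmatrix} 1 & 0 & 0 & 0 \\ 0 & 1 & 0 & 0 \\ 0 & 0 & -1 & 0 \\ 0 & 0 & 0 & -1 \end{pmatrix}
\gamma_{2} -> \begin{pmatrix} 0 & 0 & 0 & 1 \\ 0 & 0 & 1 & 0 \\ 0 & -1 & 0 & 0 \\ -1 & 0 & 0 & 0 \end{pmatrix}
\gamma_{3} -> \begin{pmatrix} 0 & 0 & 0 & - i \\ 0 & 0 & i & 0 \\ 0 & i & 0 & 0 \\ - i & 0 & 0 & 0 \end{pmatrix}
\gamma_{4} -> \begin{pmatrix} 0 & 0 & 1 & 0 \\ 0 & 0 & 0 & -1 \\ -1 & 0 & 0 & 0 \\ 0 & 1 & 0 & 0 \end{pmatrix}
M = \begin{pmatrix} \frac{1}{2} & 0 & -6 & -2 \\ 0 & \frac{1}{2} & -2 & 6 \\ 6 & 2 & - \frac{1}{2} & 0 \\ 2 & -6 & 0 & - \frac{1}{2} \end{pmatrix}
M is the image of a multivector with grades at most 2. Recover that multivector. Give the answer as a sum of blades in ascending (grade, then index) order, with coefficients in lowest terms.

Method: the blade images are trace-orthogonal — tr(rho(e_A) rho(e_B)^-1) = 4 if A = B and 0 otherwise — and rho(e_A)^-1 = (e_A)^2 * rho(e_A) with (e_A)^2 = +1 or -1, so the coefficient of e_A in the preimage is (e_A)^2 * tr(M rho(e_A))/4.
Nonzero projections over blades of grade <= 2: \gamma_{1}: (\gamma_{1})^2 = +1, tr(M rho(\gamma_{1})) = 2, coefficient \frac{1}{2}; \gamma_{2}: (\gamma_{2})^2 = -1, tr(M rho(\gamma_{2})) = 8, coefficient -2; \gamma_{4}: (\gamma_{4})^2 = -1, tr(M rho(\gamma_{4})) = 24, coefficient -6. Every other blade of grade <= 2 projects to 0.
Answer: \frac{1}{2} \gamma_{1} - 2 \gamma_{2} - 6 \gamma_{4}


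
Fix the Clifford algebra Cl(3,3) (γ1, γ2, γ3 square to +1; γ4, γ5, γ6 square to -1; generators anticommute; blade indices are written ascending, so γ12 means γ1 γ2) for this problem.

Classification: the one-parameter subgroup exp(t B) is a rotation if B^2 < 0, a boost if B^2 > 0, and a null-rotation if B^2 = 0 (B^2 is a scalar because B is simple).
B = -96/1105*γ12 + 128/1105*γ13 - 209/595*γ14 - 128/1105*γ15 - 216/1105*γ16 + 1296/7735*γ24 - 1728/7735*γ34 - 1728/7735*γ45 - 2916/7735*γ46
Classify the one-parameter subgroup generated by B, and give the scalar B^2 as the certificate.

B^2 term by term: the squares give (-96/1105)^2*(γ12)^2 + (128/1105)^2*(γ13)^2 + (-209/595)^2*(γ14)^2 + (-128/1105)^2*(γ15)^2 + (-216/1105)^2*(γ16)^2 + (1296/7735)^2*(γ24)^2 + (-1728/7735)^2*(γ34)^2 + (-1728/7735)^2*(γ45)^2 + (-2916/7735)^2*(γ46)^2 = 9216/1221025*(-1) + 16384/1221025*(-1) + 43681/354025*(+1) + 16384/1221025*(+1) + 46656/1221025*(+1) + 1679616/59830225*(+1) + 2985984/59830225*(+1) + 2985984/59830225*(-1) + 8503056/59830225*(-1) = 1/25 (each basis 2-blade squares to minus the product of its generators' squares); cross terms between blades sharing an index anticommute and cancel; the commuting (index-disjoint) pairs give grade-4 terms 2*c*c'*(blade product), which cancel blade by blade — γ1234: 331776/8547175 - 331776/8547175 = 0; γ1245: 331776/8547175 - 331776/8547175 = 0; γ1246: 559872/8547175 - 559872/8547175 = 0; γ1345: -442368/8547175 + 442368/8547175 = 0; γ1346: -746496/8547175 + 746496/8547175 = 0; γ1456: -746496/8547175 + 746496/8547175 = 0 — confirming B is simple. So B^2 = 1/25.
Answer: boost, certificate B^2 = 1/25. Certificate logic: 1/25 is a conjugation-invariant scalar, so its sign fixes rotation versus boost versus null-rotation outright.


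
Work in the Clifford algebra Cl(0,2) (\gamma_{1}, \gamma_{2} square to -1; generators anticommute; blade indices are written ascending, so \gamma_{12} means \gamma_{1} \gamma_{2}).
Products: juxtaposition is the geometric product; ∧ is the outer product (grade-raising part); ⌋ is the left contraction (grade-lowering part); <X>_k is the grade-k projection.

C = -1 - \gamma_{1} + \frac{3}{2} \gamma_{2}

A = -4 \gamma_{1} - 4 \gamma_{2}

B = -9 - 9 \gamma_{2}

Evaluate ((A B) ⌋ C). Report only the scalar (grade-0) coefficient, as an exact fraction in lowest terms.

step 1: -36 + 36 \gamma_{1} + 36 \gamma_{2} + 36 \gamma_{12}
step 2: 18 + 36 \gamma_{1} - 54 \gamma_{2}
Answer: 18


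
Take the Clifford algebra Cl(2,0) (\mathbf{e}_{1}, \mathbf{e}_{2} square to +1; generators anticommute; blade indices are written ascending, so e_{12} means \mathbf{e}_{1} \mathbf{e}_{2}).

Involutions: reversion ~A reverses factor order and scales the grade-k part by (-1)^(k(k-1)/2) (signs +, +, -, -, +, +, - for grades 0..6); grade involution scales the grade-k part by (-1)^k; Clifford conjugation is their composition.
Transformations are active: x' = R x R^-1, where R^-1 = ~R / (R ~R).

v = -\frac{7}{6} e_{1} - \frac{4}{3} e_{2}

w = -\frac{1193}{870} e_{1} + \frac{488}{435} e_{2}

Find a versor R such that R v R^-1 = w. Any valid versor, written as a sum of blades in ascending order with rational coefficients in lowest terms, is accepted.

The midline construction: v and w both square to \frac{113}{36}, so reflecting in their sum -\frac{368}{145} e_{1} - \frac{92}{435} e_{2} exchanges them.
Answer: -\frac{368}{145} e_{1} - \frac{92}{435} e_{2}


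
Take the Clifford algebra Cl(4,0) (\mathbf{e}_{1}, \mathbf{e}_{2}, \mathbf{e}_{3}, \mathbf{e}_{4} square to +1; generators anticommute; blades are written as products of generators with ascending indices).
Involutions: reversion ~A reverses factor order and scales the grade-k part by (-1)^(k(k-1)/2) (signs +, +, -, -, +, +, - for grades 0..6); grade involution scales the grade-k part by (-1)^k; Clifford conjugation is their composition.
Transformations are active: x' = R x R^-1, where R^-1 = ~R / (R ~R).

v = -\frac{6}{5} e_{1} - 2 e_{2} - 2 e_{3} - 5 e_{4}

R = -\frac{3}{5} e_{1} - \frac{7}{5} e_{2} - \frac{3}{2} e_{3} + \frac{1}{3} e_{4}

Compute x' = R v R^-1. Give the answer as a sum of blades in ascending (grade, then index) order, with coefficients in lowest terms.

~R = -\frac{3}{5} e_{1} - \frac{7}{5} e_{2} - \frac{3}{2} e_{3} + \frac{1}{3} e_{4}, and R ~R = \frac{4213}{900}, so R^-1 = ~R / (\frac{4213}{900}).
R v = \frac{364}{75} - \frac{12}{25} e_{1} e_{2} - \frac{3}{5} e_{1} e_{3} + \frac{17}{5} e_{1} e_{4} - \frac{1}{5} e_{2} e_{3} + \frac{23}{3} e_{2} e_{4} + \frac{49}{6} e_{3} e_{4}
Answer: -\frac{186}{4213} e_{1} - \frac{19022}{21065} e_{2} - \frac{4678}{4213} e_{3} + \frac{23977}{4213} e_{4}


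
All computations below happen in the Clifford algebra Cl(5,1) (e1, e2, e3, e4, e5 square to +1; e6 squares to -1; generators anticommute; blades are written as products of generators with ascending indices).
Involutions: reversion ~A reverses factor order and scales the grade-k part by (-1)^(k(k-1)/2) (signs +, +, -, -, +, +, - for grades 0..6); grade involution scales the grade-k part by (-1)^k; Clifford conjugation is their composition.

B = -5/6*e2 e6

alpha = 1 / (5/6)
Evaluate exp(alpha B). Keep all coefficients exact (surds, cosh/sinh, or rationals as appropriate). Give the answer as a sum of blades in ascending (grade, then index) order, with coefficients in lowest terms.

B^2 = (-5/6)^2*(e2 e6)^2 = 25/36*(+1) = 25/36 (a basis 2-blade squares to minus the product of its generators' squares).
B^2 = 25/36 — since the square is positive, the closed form is hyperbolic: l = 5/6, alpha*l = 1, so exp(alpha B) = cosh(1) + (sinh(1)/(5/6))*B = cosh(1) + (6*sinh(1)/5)*B.
Answer: cosh(1) - sinh(1)*e2 e6


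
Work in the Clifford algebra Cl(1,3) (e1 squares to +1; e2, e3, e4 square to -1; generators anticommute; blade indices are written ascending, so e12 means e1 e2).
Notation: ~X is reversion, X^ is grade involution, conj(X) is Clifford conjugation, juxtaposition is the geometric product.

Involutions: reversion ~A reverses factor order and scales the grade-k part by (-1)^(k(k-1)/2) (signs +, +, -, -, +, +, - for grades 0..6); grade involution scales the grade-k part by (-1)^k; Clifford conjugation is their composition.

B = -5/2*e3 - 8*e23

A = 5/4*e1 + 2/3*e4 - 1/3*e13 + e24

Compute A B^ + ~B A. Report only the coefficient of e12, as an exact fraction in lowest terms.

first term: 5/6*e1 + 8/3*e12 + 25/8*e13 + 19/3*e34 - 10*e123 - 47/6*e234
second term: 5/6*e1 + 8/3*e12 + 25/8*e13 + 19/3*e34 + 10*e123 + 47/6*e234
Answer: 16/3


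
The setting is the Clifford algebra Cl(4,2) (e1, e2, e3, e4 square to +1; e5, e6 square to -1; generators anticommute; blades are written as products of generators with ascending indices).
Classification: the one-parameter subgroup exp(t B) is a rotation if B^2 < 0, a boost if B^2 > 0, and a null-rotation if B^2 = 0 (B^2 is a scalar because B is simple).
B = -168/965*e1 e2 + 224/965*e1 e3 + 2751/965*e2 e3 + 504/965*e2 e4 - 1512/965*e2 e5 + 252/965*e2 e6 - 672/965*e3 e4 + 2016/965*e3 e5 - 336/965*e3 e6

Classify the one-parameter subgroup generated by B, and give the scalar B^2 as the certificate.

B^2 term by term: the squares give (-168/965)^2*(e1 e2)^2 + (224/965)^2*(e1 e3)^2 + (2751/965)^2*(e2 e3)^2 + (504/965)^2*(e2 e4)^2 + (-1512/965)^2*(e2 e5)^2 + (252/965)^2*(e2 e6)^2 + (-672/965)^2*(e3 e4)^2 + (2016/965)^2*(e3 e5)^2 + (-336/965)^2*(e3 e6)^2 = 28224/931225*(-1) + 50176/931225*(-1) + 7568001/931225*(-1) + 254016/931225*(-1) + 2286144/931225*(+1) + 63504/931225*(+1) + 451584/931225*(-1) + 4064256/931225*(+1) + 112896/931225*(+1) = -49/25 (each basis 2-blade squares to minus the product of its generators' squares); cross terms between blades sharing an index anticommute and cancel; the commuting (index-disjoint) pairs give grade-4 terms 2*c*c'*(blade product), which cancel blade by blade — e1 e2 e3 e4: 225792/931225 - 225792/931225 = 0; e1 e2 e3 e5: -677376/931225 + 677376/931225 = 0; e1 e2 e3 e6: 112896/931225 - 112896/931225 = 0; e2 e3 e4 e5: -2032128/931225 + 2032128/931225 = 0; e2 e3 e4 e6: 338688/931225 - 338688/931225 = 0; e2 e3 e5 e6: -1016064/931225 + 1016064/931225 = 0 — confirming B is simple. So B^2 = -49/25.
Answer: rotation, certificate B^2 = -49/25. The class reads off the invariant scalar -49/25 directly.


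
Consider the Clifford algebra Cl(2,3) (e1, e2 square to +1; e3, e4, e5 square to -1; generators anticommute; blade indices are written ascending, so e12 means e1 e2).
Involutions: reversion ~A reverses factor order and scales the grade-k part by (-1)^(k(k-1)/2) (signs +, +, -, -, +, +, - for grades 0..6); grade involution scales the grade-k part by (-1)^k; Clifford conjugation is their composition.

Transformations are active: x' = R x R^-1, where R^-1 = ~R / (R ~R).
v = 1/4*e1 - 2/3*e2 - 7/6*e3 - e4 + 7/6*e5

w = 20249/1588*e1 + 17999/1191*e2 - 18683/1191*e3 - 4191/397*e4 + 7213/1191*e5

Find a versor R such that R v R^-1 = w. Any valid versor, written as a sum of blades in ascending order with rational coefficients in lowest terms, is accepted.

A norm check does it: q(v) = q(w) = -463/144, hence R = v + w = 10323/794*e1 + 5735/397*e2 - 40145/2382*e3 - 4588/397*e4 + 5735/794*e5 realises the map — parallel part kept, (v - w)/2 negated, v carried to w.
Answer: 10323/794*e1 + 5735/397*e2 - 40145/2382*e3 - 4588/397*e4 + 5735/794*e5


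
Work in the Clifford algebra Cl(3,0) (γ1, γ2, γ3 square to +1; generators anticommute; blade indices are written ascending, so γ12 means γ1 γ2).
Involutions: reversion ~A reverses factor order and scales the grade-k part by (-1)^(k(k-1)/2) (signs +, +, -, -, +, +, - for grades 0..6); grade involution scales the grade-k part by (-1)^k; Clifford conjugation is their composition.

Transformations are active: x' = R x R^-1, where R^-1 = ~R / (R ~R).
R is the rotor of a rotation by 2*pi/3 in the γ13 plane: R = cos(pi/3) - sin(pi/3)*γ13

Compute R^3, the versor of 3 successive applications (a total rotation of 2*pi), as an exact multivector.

Half-angle bookkeeping: 3 applications in γ13 add up to rotor phase 3*pi/3 = pi, so R^3 = cos(pi) - sin(pi)*γ13.
cos(pi) = -1 and sin(pi) = 0, so R^3 = -1. The total rotation 2*pi is 1 full turn, so every vector returns to itself, yet the rotor is -1, on the OTHER sheet of the double cover (an odd number of 2*pi turns).
Answer: -1


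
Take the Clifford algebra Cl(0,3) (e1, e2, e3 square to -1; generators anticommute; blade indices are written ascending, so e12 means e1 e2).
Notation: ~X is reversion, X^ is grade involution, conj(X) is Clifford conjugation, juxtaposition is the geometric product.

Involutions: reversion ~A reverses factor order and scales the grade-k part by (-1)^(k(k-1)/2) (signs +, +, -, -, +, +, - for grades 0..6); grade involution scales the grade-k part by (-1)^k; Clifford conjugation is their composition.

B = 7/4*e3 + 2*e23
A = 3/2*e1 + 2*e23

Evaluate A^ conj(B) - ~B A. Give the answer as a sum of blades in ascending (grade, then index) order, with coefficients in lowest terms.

first term: 4 + 7/2*e2 + 21/8*e13 + 3*e123
second term: 4 + 7/2*e2 - 21/8*e13 - 3*e123
Answer: 21/4*e13 + 6*e123


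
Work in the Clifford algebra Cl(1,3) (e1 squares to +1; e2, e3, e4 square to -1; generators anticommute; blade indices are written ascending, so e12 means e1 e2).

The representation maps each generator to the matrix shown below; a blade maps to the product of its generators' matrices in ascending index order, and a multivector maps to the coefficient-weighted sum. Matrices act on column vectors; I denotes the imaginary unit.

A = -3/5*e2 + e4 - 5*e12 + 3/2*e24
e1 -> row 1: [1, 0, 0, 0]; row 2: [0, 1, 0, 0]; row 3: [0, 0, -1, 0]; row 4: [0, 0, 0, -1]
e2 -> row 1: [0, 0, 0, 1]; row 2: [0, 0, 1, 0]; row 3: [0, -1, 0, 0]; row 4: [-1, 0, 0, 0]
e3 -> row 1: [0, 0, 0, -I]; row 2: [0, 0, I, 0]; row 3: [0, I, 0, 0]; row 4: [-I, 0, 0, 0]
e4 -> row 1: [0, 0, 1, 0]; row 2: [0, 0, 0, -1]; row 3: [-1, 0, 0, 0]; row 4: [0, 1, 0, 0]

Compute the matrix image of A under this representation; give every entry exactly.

Bivector images (products of the table entries): rho(e12) = rho(e1)rho(e2) = row 1: [0, 0, 0, 1]; row 2: [0, 0, 1, 0]; row 3: [0, 1, 0, 0]; row 4: [1, 0, 0, 0]; rho(e24) = rho(e2)rho(e4) = row 1: [0, 1, 0, 0]; row 2: [-1, 0, 0, 0]; row 3: [0, 0, 0, 1]; row 4: [0, 0, -1, 0].
M = (-3/5)*rho(e2) + (1)*rho(e4) + (-5)*rho(e12) + (3/2)*rho(e24), summed entrywise:
Answer: row 1: [0, 3/2, 1, -28/5]; row 2: [-3/2, 0, -28/5, -1]; row 3: [-1, -22/5, 0, 3/2]; row 4: [-22/5, 1, -3/2, 0]


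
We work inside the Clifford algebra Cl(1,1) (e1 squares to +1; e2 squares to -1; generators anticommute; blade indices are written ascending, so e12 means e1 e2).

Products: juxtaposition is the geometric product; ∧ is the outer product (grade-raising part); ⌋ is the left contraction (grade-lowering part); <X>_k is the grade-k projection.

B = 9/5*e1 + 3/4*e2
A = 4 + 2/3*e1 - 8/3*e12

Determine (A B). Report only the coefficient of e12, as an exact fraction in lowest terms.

step 1: 6/5 + 46/5*e1 + 39/5*e2 + 1/2*e12
Answer: 1/2


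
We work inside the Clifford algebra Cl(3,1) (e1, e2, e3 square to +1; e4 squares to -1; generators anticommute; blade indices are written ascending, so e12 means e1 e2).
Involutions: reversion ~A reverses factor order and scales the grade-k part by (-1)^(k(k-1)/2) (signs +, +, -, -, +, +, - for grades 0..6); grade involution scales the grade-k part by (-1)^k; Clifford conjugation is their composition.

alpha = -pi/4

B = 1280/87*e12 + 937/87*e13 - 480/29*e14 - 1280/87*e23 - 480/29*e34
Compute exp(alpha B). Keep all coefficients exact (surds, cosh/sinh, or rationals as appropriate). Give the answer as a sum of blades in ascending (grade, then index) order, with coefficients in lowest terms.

B^2 term by term: the squares give (1280/87)^2*(e12)^2 + (937/87)^2*(e13)^2 + (-480/29)^2*(e14)^2 + (-1280/87)^2*(e23)^2 + (-480/29)^2*(e34)^2 = 1638400/7569*(-1) + 877969/7569*(-1) + 230400/841*(+1) + 1638400/7569*(-1) + 230400/841*(+1) = -1 (each basis 2-blade squares to minus the product of its generators' squares); cross terms between blades sharing an index anticommute and cancel; the commuting (index-disjoint) pairs give grade-4 terms 2*c*c'*(blade product), which cancel blade by blade — e1234: -409600/841 + 409600/841 = 0 — confirming B is simple. So B^2 = -1.
B^2 = -1 — since the square is negative, the closed form is circular: l = 1, alpha*l = -pi/4, so exp(alpha B) = cos(-pi/4) + (sin(-pi/4)/1)*B = sqrt(2)/2 + (-sqrt(2)/2)*B.
Answer: sqrt(2)/2 - 640*sqrt(2)/87*e12 - 937*sqrt(2)/174*e13 + 240*sqrt(2)/29*e14 + 640*sqrt(2)/87*e23 + 240*sqrt(2)/29*e34


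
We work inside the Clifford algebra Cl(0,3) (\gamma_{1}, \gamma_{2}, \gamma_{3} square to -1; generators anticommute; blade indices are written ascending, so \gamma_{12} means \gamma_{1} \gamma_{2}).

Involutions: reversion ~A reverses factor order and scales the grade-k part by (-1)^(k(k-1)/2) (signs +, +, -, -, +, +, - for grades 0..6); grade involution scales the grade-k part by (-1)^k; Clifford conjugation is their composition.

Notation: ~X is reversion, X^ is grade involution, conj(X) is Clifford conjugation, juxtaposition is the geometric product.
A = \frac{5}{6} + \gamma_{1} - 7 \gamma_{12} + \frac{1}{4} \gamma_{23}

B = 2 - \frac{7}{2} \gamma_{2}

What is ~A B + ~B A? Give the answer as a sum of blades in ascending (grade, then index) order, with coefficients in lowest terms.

first term: \frac{5}{3} + \frac{53}{2} \gamma_{1} - \frac{35}{12} \gamma_{2} + \frac{7}{8} \gamma_{3} + \frac{21}{2} \gamma_{12} - \frac{1}{2} \gamma_{23}
second term: \frac{5}{3} + \frac{53}{2} \gamma_{1} - \frac{35}{12} \gamma_{2} + \frac{7}{8} \gamma_{3} - \frac{21}{2} \gamma_{12} + \frac{1}{2} \gamma_{23}
Answer: \frac{10}{3} + 53 \gamma_{1} - \frac{35}{6} \gamma_{2} + \frac{7}{4} \gamma_{3}


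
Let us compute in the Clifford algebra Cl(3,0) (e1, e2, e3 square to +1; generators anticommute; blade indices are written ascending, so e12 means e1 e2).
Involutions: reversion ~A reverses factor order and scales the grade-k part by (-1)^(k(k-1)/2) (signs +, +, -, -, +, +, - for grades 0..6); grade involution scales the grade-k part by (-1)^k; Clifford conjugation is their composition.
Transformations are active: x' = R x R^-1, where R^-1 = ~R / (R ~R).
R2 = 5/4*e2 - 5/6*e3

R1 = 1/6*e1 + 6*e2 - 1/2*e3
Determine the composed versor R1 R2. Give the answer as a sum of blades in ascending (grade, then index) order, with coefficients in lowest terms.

Distribute over the terms of R2 (each basis-blade product reordered to ascending indices, repeated generators contracted through their squares):
R1 (5/4*e2) = 15/2 + 5/24*e12 + 5/8*e23
R1 (-5/6*e3) = 5/12 - 5/36*e13 - 5*e23
Summing the partial products and collecting blades:
Answer: 95/12 + 5/24*e12 - 5/36*e13 - 35/8*e23


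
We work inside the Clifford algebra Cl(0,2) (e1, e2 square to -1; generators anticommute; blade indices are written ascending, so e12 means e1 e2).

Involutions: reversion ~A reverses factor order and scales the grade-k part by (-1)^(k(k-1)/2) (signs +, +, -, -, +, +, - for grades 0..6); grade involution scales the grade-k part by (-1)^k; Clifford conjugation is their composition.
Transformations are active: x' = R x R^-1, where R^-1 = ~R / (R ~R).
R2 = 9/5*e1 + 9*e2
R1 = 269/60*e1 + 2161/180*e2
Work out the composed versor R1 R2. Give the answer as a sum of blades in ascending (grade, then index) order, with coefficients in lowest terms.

Distribute over the terms of R1 (each basis-blade product reordered to ascending indices, repeated generators contracted through their squares):
(269/60*e1) R2 = -807/100 + 807/20*e12
(2161/180*e2) R2 = -2161/20 - 2161/100*e12
Summing the partial products and collecting blades:
Answer: -2903/25 + 937/50*e12


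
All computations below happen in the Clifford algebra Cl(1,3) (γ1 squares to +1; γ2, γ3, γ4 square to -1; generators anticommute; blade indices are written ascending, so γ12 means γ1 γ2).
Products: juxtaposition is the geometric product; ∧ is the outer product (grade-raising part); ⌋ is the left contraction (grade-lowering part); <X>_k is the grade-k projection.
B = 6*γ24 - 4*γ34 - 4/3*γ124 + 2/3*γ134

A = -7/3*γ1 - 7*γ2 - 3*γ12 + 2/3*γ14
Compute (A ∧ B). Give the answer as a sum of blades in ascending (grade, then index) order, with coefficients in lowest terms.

step 1: -14*γ124 + 28/3*γ134 + 28*γ234 + 50/3*γ1234
Answer: -14*γ124 + 28/3*γ134 + 28*γ234 + 50/3*γ1234


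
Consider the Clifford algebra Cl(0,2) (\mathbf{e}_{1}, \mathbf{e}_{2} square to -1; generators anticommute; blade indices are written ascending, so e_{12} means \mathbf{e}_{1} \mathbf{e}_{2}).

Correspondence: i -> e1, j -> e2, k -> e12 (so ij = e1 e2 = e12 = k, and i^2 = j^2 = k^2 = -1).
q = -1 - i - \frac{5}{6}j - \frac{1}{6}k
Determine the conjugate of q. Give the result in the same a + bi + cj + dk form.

In blades: q = -1 - e_{1} - \frac{5}{6} e_{2} - \frac{1}{6} e_{12}.
Conjugation here is Clifford conjugation: the scalar is fixed and the grade-1 and grade-2 blades all flip sign, giving -1 + e_{1} + \frac{5}{6} e_{2} + \frac{1}{6} e_{12}; translating back:
Answer: -1 + i + \frac{5}{6}j + \frac{1}{6}k


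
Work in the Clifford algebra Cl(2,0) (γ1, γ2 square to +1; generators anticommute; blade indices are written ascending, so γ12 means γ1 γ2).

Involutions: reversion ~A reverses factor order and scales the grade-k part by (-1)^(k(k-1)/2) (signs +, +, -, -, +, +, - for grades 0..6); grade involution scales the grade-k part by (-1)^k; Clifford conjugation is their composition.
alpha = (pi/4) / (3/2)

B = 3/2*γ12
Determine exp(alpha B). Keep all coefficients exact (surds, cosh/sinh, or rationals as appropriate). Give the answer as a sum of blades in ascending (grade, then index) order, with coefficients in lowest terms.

B^2 = (3/2)^2*(γ12)^2 = 9/4*(-1) = -9/4 (a basis 2-blade squares to minus the product of its generators' squares).
B^2 = -9/4 — B^2 < 0, so the exponential closes trigonometrically: l = 3/2, alpha*l = pi/4, so exp(alpha B) = cos(pi/4) + (sin(pi/4)/(3/2))*B = sqrt(2)/2 + (sqrt(2)/3)*B.
Answer: sqrt(2)/2 + sqrt(2)/2*γ12


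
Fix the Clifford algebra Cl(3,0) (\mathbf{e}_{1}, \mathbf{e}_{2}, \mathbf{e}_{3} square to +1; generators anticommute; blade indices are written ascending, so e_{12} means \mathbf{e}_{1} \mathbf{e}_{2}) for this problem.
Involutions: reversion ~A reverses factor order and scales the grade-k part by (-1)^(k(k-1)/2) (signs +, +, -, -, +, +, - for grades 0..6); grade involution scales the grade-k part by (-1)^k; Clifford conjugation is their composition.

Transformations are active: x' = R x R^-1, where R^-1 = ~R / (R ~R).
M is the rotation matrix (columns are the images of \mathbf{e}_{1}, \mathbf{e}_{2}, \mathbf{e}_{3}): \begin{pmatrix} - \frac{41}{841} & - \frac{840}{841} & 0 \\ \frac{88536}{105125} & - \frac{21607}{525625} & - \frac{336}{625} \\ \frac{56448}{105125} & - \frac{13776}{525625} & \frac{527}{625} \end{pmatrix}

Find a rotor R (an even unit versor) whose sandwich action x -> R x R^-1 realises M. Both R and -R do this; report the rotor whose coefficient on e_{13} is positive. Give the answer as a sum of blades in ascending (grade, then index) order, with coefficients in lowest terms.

Method: write R = a + b12*e_{12} + b13*e_{13} + b23*e_{23} with a^2 + b12^2 + b13^2 + b23^2 = 1 (so R^-1 = ~R). Expanding the columns R e_j ~R gives tr M = 4a^2 - 1 and, from the antisymmetric part, M21 - M12 = -4a*b12, M13 - M31 = 4a*b13, M32 - M23 = -4a*b23.
Here tr M = \frac{15839}{21025}, so a^2 = (1 + tr M)/4 = \frac{9216}{21025} and a = ±\frac{96}{145}. Taking a = \frac{96}{145}: M21 - M12 = \frac{193536}{105125}, M13 - M31 = -\frac{56448}{105125}, M32 - M23 = \frac{10752}{21025}, giving b12 = -\frac{504}{725}, b13 = -\frac{147}{725}, b23 = -\frac{28}{145}, i.e. R = \frac{96}{145} - \frac{504}{725} e_{12} - \frac{147}{725} e_{13} - \frac{28}{145} e_{23}.
Its e_{13} coefficient is negative, so report the other preimage -R.
Answer: -\frac{96}{145} + \frac{504}{725} e_{12} + \frac{147}{725} e_{13} + \frac{28}{145} e_{23}. Note: both R and -R realise this M (trace \frac{15839}{21025}); the covering map identifies them, and the e_{13}-coefficient sign is the tie-breaker.


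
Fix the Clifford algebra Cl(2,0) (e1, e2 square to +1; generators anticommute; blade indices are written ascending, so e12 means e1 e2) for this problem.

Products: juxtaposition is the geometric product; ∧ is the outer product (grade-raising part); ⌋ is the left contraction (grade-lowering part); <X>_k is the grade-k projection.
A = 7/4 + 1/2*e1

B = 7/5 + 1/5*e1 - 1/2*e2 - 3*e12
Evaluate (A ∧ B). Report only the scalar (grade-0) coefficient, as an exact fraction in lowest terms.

step 1: 49/20 + 21/20*e1 - 7/8*e2 - 11/2*e12
Answer: 49/20


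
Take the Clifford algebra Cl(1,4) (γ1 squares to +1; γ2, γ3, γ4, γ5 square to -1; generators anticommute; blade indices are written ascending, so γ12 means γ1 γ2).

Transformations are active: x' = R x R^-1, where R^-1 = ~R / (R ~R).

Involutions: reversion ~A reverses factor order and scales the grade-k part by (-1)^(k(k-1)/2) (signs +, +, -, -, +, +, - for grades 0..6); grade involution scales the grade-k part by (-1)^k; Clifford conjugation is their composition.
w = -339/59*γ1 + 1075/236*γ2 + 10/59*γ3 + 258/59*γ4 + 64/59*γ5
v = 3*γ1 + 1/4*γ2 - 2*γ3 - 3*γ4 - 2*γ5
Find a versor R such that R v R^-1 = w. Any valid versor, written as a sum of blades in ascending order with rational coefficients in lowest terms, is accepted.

Construction: equal norms (both -129/16) license R = v + w = -162/59*γ1 + 567/118*γ2 - 108/59*γ3 + 81/59*γ4 - 54/59*γ5 — nothing changes along that direction, while (v - w)/2 changes sign, so v maps onto w.
Answer: -162/59*γ1 + 567/118*γ2 - 108/59*γ3 + 81/59*γ4 - 54/59*γ5


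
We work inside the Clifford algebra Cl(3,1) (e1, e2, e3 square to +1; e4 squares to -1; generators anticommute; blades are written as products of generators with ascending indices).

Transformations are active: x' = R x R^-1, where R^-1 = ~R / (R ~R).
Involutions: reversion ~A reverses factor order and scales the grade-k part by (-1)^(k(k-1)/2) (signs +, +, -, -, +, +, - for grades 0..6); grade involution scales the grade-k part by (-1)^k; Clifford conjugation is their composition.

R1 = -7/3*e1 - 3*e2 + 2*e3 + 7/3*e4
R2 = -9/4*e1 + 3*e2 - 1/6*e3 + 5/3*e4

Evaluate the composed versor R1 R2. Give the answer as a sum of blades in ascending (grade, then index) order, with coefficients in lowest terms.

Distribute over the terms of R1 (each basis-blade product reordered to ascending indices, repeated generators contracted through their squares):
(-7/3*e1) R2 = 21/4 - 7*e1 e2 + 7/18*e1 e3 - 35/9*e1 e4
(-3*e2) R2 = -9 - 27/4*e1 e2 + 1/2*e2 e3 - 5*e2 e4
(2*e3) R2 = -1/3 + 9/2*e1 e3 - 6*e2 e3 + 10/3*e3 e4
(7/3*e4) R2 = -35/9 + 21/4*e1 e4 - 7*e2 e4 + 7/18*e3 e4
Summing the partial products and collecting blades:
Answer: -287/36 - 55/4*e1 e2 + 44/9*e1 e3 + 49/36*e1 e4 - 11/2*e2 e3 - 12*e2 e4 + 67/18*e3 e4


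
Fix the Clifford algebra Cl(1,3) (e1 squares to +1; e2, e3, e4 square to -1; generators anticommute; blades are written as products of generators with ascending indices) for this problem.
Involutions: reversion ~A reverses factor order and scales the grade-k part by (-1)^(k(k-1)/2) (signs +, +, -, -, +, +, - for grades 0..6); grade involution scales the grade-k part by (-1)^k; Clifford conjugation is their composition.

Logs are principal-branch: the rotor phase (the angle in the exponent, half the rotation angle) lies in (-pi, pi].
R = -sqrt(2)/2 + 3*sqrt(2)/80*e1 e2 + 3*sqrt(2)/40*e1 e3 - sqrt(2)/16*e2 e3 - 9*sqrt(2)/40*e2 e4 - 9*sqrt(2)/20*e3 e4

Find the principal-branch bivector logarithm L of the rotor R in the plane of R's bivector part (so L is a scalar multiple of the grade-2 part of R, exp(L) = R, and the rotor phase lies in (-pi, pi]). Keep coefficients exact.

The scalar part of R is -sqrt(2)/2, which fixes the principal-branch rotor phase; the unit plane is then the bivector part divided by the sine of that phase, and L is that plane scaled by the phase.
Concretely: cos(phase) = -sqrt(2)/2 gives phase = ±3*pi/4, and since phase/sin(phase) is even the sign is immaterial: L = (phase/sin(phase)) * <R>_2 = (3*sqrt(2)*pi/4) * <R>_2.
Answer: 9*pi/160*e1 e2 + 9*pi/80*e1 e3 - 3*pi/32*e2 e3 - 27*pi/80*e2 e4 - 27*pi/40*e3 e4


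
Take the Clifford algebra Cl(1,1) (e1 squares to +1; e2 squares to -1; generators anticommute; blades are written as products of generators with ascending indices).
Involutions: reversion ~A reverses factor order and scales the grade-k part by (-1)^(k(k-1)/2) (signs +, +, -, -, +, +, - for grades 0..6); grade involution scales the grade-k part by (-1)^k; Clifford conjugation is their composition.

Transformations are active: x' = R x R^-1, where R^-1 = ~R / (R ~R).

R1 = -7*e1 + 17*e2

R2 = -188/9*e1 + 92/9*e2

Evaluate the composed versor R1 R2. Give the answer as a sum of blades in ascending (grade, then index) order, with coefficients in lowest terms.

Distribute over the terms of R1 (each basis-blade product reordered to ascending indices, repeated generators contracted through their squares):
(-7*e1) R2 = 1316/9 - 644/9*e1 e2
(17*e2) R2 = -1564/9 + 3196/9*e1 e2
Summing the partial products and collecting blades:
Answer: -248/9 + 2552/9*e1 e2
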